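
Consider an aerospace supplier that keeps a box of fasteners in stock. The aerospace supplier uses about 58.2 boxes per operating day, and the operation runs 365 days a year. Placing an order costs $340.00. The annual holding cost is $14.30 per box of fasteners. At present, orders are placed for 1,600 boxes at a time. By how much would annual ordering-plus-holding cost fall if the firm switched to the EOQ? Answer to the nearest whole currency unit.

Annual demand D = 58.2 × 365 = 21,243.
EOQ = √(2DS/H) = √(2 × 21,243 × 340 / 14.3) ≈ 1005.07.
Cost at Q* = (D/Q*)S + (Q*/2)H = √(2DSH) ≈ $14,372.44.
Cost at Q = 1,600: (21,243/1,600)×340 + (1,600/2)×14.3 = $4,514.14 + $11,440.00 = $15,954.14.
Excess = $15,954.14 − $14,372.44 = $1,581.70.

Extra cost ≈ $1,582 per year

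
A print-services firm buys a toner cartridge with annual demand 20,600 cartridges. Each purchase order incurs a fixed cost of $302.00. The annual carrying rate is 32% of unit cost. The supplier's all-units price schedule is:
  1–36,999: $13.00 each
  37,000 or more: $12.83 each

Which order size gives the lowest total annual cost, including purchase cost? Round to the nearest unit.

Holding cost per unit per year at price C is H = 0.32·C.
Candidates are each tier's EOQ (if it falls in that tier) and each price-break quantity.
EOQ at $13.00 = 1729.4 (feasible in tier 1): TC = 20,600×$13.00 + (20,600/1729.4)×302 + (1729.4/2)×0.32×$13.00 = $274,994.47.
EOQ at $12.83 = 1740.9 < 37000, so use break Q=37000: TC = 20,600×$12.83 + (20,600/37000.0)×302 + (37000.0/2)×0.32×$12.83 = $340,419.74.
Lowest total cost is $274,994.47 at Q = 1729.4.

Q* ≈ 1,729 cartridges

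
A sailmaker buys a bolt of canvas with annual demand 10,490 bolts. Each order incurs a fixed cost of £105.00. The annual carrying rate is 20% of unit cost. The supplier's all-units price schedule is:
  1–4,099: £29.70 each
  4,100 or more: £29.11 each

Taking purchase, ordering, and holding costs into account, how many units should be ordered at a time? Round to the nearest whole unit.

Q* ≈ 609 bolts

Holding cost per unit per year at price C is H = 0.20·C.
Evaluate total cost at each tier's feasible EOQ or, if the EOQ is below the tier, at the tier's minimum quantity.
EOQ at £29.70 = 609.0 (feasible in tier 1): TC = 10,490×£29.70 + (10,490/609.0)×105 + (609.0/2)×0.20×£29.70 = £315,170.35.
EOQ at £29.11 = 615.1 < 4100, so use break Q=4100: TC = 10,490×£29.11 + (10,490/4100.0)×105 + (4100.0/2)×0.20×£29.11 = £317,567.65.
Lowest total cost is £315,170.35 at Q = 609.0.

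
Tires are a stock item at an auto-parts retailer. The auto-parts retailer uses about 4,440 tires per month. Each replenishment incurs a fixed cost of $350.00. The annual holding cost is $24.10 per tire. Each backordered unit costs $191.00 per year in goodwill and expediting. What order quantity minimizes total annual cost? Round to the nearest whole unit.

Q* ≈ 1,320 tires

Annual demand D = 4,440 × 12 = 53,280.
With planned backorders, Q* = √(2DS/H) · √((H+B)/B).
√(2DS/H) = √(2 × 53,280 × 350 / 24.1) = 1244.006.
√((H+B)/B) = √((24.1+191)/191) = 1.0612.
Q* ≈ 1320.159.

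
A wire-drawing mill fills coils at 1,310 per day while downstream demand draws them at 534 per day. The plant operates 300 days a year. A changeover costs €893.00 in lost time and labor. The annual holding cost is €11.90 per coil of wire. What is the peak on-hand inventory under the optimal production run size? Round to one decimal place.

Annual demand D = 534 × 300 = 160,200.
Production build-up factor (1 − d/p) = 1 − 534/1,310 = 0.5924.
Q* = √(2DS / (H(1 − d/p))) = √(2 × 160,200 × 893 / (11.9 × 0.5924)).
= √(286,117,200 / 7.0492) ≈ 6370.937.
Maximum inventory = Q*(1 − d/p) = 6370.937 × 0.5924 ≈ 3773.929.

I_max ≈ 3,773.9 coils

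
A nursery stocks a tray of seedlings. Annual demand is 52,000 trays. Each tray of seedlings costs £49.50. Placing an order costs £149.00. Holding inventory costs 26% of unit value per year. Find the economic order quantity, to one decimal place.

Holding cost H = 0.26 × £49.50 = £12.8700 per unit per year.
EOQ = √(2DS / H) = √(2 × 52,000 × 149 / 12.87).
= √(15,496,000 / 12.87) = √1,204,040.404 ≈ 1097.288.

Q* ≈ 1,097.3 trays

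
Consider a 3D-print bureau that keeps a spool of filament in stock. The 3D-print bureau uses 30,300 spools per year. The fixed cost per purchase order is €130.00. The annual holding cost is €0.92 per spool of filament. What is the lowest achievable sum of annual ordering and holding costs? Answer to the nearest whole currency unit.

EOQ = √(2DS/H) = √(2 × 30,300 × 130 / 0.92) ≈ 2926.27.
At Q*, ordering cost (D/Q*)S equals holding cost (Q*/2)H, each = √(DSH/2).
Minimum total = √(2DSH) = √(2 × 30,300 × 130 × 0.92) ≈ 2692.166.

TC* ≈ €2,692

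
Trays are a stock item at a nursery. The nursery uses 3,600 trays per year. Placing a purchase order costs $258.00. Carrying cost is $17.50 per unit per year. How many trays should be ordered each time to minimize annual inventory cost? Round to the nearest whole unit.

Q* ≈ 326 trays

EOQ = √(2DS / H) = √(2 × 3,600 × 258 / 17.5).
= √(1,857,600 / 17.5) = √106,148.5714 ≈ 325.804.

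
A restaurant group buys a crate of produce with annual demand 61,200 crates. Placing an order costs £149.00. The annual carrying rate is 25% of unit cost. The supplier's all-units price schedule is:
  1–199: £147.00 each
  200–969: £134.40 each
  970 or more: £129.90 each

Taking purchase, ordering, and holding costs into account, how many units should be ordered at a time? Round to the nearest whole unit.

Holding cost per unit per year at price C is H = 0.25·C.
Evaluate total cost at each tier's feasible EOQ or, if the EOQ is below the tier, at the tier's minimum quantity.
Tier 1 (£147.00): EOQ = 704.5 exceeds tier's upper bound 199, so this tier is dominated.
EOQ at £134.40 = 736.7 (feasible in tier 2): TC = 61,200×£134.40 + (61,200/736.7)×149 + (736.7/2)×0.25×£134.40 = £8,250,034.46.
EOQ at £129.90 = 749.4 < 970, so use break Q=970: TC = 61,200×£129.90 + (61,200/970.0)×149 + (970.0/2)×0.25×£129.90 = £7,975,031.20.
Lowest total cost is £7,975,031.20 at Q = 970.0.

Q* ≈ 970 crates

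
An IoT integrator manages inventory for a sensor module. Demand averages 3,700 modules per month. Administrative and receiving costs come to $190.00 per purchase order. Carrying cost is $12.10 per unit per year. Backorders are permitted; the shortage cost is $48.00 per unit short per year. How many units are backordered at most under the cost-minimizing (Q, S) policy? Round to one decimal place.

S* ≈ 266.0 modules

Annual demand D = 3,700 × 12 = 44,400.
With planned backorders, Q* = √(2DS/H) · √((H+B)/B).
√(2DS/H) = √(2 × 44,400 × 190 / 12.1) = 1180.839.
√((H+B)/B) = √((12.1+48)/48) = 1.1190.
Q* ≈ 1321.318.
S* = Q* · H/(H+B) = 1321.318 × 12.1/60.1 ≈ 266.022.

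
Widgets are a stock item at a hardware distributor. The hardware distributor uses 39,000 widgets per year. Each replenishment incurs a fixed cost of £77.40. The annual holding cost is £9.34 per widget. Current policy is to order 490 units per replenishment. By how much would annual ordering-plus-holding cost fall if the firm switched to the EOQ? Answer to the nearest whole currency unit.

Extra cost ≈ £940 per year

EOQ = √(2DS/H) = √(2 × 39,000 × 77.4 / 9.34) ≈ 803.98.
Cost at Q* = (D/Q*)S + (Q*/2)H = √(2DSH) ≈ £7,509.16.
Cost at Q = 490: (39,000/490)×77.4 + (490/2)×9.34 = £6,160.41 + £2,288.30 = £8,448.71.
Excess = £8,448.71 − £7,509.16 = £939.55.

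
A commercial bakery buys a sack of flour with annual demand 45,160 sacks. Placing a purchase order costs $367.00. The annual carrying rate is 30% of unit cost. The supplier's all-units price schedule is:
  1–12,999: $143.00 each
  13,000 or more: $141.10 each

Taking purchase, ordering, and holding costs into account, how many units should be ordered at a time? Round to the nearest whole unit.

Holding cost per unit per year at price C is H = 0.30·C.
Evaluate total cost at each tier's feasible EOQ or, if the EOQ is below the tier, at the tier's minimum quantity.
EOQ at $143.00 = 879.0 (feasible in tier 1): TC = 45,160×$143.00 + (45,160/879.0)×367 + (879.0/2)×0.30×$143.00 = $6,495,589.75.
EOQ at $141.10 = 884.9 < 13000, so use break Q=13000: TC = 45,160×$141.10 + (45,160/13000.0)×367 + (13000.0/2)×0.30×$141.10 = $6,648,495.90.
Lowest total cost is $6,495,589.75 at Q = 879.0.

Q* ≈ 879 sacks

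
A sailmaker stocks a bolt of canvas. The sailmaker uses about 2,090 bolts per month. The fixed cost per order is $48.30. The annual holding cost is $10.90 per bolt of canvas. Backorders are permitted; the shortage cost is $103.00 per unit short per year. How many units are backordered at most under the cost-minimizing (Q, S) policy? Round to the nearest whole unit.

S* ≈ 47 bolts

Annual demand D = 2,090 × 12 = 25,080.
With planned backorders, Q* = √(2DS/H) · √((H+B)/B).
√(2DS/H) = √(2 × 25,080 × 48.3 / 10.9) = 471.454.
√((H+B)/B) = √((10.9+103)/103) = 1.0516.
Q* ≈ 495.772.
S* = Q* · H/(H+B) = 495.772 × 10.9/113.9 ≈ 47.444.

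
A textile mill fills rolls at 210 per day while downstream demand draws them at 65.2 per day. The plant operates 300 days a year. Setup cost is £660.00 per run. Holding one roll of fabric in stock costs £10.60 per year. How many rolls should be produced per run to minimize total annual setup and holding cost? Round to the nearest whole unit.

Annual demand D = 65.2 × 300 = 19,560.
Production build-up factor (1 − d/p) = 1 − 65.2/210 = 0.6895.
Q* = √(2DS / (H(1 − d/p))) = √(2 × 19,560 × 660 / (10.6 × 0.6895)).
= √(25,819,200 / 7.309) ≈ 1879.506.

Q* ≈ 1,880 rolls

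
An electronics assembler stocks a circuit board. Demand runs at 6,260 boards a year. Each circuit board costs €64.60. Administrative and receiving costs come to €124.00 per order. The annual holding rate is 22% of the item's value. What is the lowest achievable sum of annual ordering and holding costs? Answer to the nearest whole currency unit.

Holding cost H = 0.22 × €64.60 = €14.2120 per unit per year.
The optimal lot size = √(2DS/H) = √(2 × 6,260 × 124 / 14.212) ≈ 330.51.
At Q*, ordering cost (D/Q*)S equals holding cost (Q*/2)H, each = √(DSH/2).
Minimum total = √(2DSH) = √(2 × 6,260 × 124 × 14.212) ≈ 4697.217.

TC* ≈ €4,697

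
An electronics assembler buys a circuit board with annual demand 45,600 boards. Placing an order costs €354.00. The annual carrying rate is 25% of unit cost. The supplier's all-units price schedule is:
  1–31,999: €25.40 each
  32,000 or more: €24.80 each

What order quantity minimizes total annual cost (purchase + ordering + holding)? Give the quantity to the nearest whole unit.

Q* ≈ 2,255 boards

Holding cost per unit per year at price C is H = 0.25·C.
For each price level, check whether its EOQ is feasible; otherwise the best quantity at that price is the breakpoint.
EOQ at €25.40 = 2254.8 (feasible in tier 1): TC = 45,600×€25.40 + (45,600/2254.8)×354 + (2254.8/2)×0.25×€25.40 = €1,172,558.12.
EOQ at €24.80 = 2281.9 < 32000, so use break Q=32000: TC = 45,600×€24.80 + (45,600/32000.0)×354 + (32000.0/2)×0.25×€24.80 = €1,230,584.45.
Lowest total cost is €1,172,558.12 at Q = 2254.8.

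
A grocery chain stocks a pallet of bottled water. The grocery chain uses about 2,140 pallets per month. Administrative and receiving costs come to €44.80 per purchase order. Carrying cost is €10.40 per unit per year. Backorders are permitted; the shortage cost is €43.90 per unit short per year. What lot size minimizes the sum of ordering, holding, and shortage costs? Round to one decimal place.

Annual demand D = 2,140 × 12 = 25,680.
With planned backorders, Q* = √(2DS/H) · √((H+B)/B).
√(2DS/H) = √(2 × 25,680 × 44.8 / 10.4) = 470.365.
√((H+B)/B) = √((10.4+43.9)/43.9) = 1.1122.
Q* ≈ 523.121.

Q* ≈ 523.1 pallets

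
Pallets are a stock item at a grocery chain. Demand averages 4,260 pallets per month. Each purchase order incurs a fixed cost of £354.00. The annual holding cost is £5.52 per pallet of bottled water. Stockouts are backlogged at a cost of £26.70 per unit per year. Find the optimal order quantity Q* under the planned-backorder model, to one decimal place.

Q* ≈ 2,812.9 pallets

Annual demand D = 4,260 × 12 = 51,120.
With planned backorders, Q* = √(2DS/H) · √((H+B)/B).
√(2DS/H) = √(2 × 51,120 × 354 / 5.52) = 2560.605.
√((H+B)/B) = √((5.52+26.7)/26.7) = 1.0985.
Q* ≈ 2812.870.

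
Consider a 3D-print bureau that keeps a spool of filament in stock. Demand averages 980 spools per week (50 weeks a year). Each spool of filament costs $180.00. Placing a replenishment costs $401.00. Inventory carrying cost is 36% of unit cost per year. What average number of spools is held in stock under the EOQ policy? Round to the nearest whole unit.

Annual demand D = 980 × 50 = 49,000.
Holding cost H = 0.36 × $180.00 = $64.8000 per unit per year.
Q* = √(2DS/H) = √(2 × 49,000 × 401 / 64.8) ≈ 778.75.
Average inventory = Q*/2 ≈ 778.75 / 2 = 389.375.

Average inventory ≈ 389 spools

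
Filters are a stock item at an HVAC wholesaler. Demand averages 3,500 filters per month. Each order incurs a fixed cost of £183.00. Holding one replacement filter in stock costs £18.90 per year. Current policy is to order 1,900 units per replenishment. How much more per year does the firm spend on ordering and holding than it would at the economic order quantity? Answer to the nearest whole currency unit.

Annual demand D = 3,500 × 12 = 42,000.
EOQ = √(2DS/H) = √(2 × 42,000 × 183 / 18.9) ≈ 901.85.
Cost at Q* = (D/Q*)S + (Q*/2)H = √(2DSH) ≈ £17,044.96.
Cost at Q = 1,900: (42,000/1,900)×183 + (1,900/2)×18.9 = £4,045.26 + £17,955.00 = £22,000.26.
Excess = £22,000.26 − £17,044.96 = £4,955.30.

Extra cost ≈ £4,955 per year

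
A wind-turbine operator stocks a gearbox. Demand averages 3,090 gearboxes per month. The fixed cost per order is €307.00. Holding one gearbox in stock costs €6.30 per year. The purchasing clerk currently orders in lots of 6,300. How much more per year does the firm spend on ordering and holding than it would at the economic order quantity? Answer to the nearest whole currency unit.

Extra cost ≈ €9,676 per year

Annual demand D = 3,090 × 12 = 37,080.
EOQ = √(2DS/H) = √(2 × 37,080 × 307 / 6.3) ≈ 1901.01.
Cost at Q* = (D/Q*)S + (Q*/2)H = √(2DSH) ≈ €11,976.35.
Cost at Q = 6,300: (37,080/6,300)×307 + (6,300/2)×6.3 = €1,806.91 + €19,845.00 = €21,651.91.
Excess = €21,651.91 − €11,976.35 = €9,675.57.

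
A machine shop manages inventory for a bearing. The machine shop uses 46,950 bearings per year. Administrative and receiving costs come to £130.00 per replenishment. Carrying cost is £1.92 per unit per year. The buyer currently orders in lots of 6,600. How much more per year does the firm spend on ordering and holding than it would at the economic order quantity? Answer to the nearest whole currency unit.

EOQ = √(2DS/H) = √(2 × 46,950 × 130 / 1.92) ≈ 2521.47.
Cost at Q* = (D/Q*)S + (Q*/2)H = √(2DSH) ≈ £4,841.22.
Cost at Q = 6,600: (46,950/6,600)×130 + (6,600/2)×1.92 = £924.77 + £6,336.00 = £7,260.77.
Excess = £7,260.77 − £4,841.22 = £2,419.55.

Extra cost ≈ £2,420 per year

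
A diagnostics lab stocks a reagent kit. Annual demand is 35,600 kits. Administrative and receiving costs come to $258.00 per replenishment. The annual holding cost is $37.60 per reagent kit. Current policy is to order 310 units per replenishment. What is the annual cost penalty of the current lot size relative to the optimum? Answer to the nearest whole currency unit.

Extra cost ≈ $9,175 per year

EOQ = √(2DS/H) = √(2 × 35,600 × 258 / 37.6) ≈ 698.97.
Cost at Q* = (D/Q*)S + (Q*/2)H = √(2DSH) ≈ $26,281.11.
Cost at Q = 310: (35,600/310)×258 + (310/2)×37.6 = $29,628.39 + $5,828.00 = $35,456.39.
Excess = $35,456.39 − $26,281.11 = $9,175.27.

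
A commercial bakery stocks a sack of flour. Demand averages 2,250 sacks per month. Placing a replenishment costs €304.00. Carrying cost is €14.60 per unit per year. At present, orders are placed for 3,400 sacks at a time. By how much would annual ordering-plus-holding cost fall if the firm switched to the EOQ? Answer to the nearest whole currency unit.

Extra cost ≈ €11,753 per year

Annual demand D = 2,250 × 12 = 27,000.
EOQ = √(2DS/H) = √(2 × 27,000 × 304 / 14.6) ≈ 1060.37.
Cost at Q* = (D/Q*)S + (Q*/2)H = √(2DSH) ≈ €15,481.40.
Cost at Q = 3,400: (27,000/3,400)×304 + (3,400/2)×14.6 = €2,414.12 + €24,820.00 = €27,234.12.
Excess = €27,234.12 − €15,481.40 = €11,752.72.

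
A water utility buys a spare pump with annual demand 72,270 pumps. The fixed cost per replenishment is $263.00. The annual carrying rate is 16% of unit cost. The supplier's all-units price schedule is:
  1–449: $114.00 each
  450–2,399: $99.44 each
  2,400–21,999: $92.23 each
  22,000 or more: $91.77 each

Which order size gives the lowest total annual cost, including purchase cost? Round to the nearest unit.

Q* ≈ 2,400 pumps

Holding cost per unit per year at price C is H = 0.16·C.
Evaluate total cost at each tier's feasible EOQ or, if the EOQ is below the tier, at the tier's minimum quantity.
Tier 1 ($114.00): EOQ = 1443.6 exceeds tier's upper bound 449, so this tier is dominated.
EOQ at $99.44 = 1545.7 (feasible in tier 2): TC = 72,270×$99.44 + (72,270/1545.7)×263 + (1545.7/2)×0.16×$99.44 = $7,211,121.85.
EOQ at $92.23 = 1605.0 < 2400, so use break Q=2400: TC = 72,270×$92.23 + (72,270/2400.0)×263 + (2400.0/2)×0.16×$92.23 = $6,691,089.85.
EOQ at $91.77 = 1609.0 < 22000, so use break Q=22000: TC = 72,270×$91.77 + (72,270/22000.0)×263 + (22000.0/2)×0.16×$91.77 = $6,794,597.05.
Lowest total cost is $6,691,089.85 at Q = 2400.0.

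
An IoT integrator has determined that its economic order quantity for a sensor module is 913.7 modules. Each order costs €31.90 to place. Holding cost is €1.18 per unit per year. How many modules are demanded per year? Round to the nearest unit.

D ≈ 15,441 modules per year

Squaring Q* = √(2DS/H) gives Q*² = 2DS/H.
From Q* = √(2DS/H): D = Q*²H / (2S) = 913.7² × 1.18 / (2 × 31.9) = 15440.757.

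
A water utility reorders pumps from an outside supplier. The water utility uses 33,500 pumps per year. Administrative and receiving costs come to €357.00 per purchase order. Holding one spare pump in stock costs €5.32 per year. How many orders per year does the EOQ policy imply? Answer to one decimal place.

EOQ = √(2DS/H) = √(2 × 33,500 × 357 / 5.32) ≈ 2120.39.
Orders per year = D / Q* = 33,500 / 2120.39 ≈ 15.799.

N ≈ 15.8 orders per year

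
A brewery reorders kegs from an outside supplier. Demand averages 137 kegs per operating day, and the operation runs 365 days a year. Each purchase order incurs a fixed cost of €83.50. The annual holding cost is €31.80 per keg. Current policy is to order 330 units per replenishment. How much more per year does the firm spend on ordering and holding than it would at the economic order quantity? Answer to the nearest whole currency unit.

Extra cost ≈ €1,604 per year

Annual demand D = 137 × 365 = 50,005.
EOQ = √(2DS/H) = √(2 × 50,005 × 83.5 / 31.8) ≈ 512.45.
Cost at Q* = (D/Q*)S + (Q*/2)H = √(2DSH) ≈ €16,295.91.
Cost at Q = 330: (50,005/330)×83.5 + (330/2)×31.8 = €12,652.78 + €5,247.00 = €17,899.78.
Excess = €17,899.78 − €16,295.91 = €1,603.87.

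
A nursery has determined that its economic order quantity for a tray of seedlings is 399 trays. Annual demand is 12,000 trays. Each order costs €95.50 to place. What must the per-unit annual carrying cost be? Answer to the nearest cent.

H ≈ €14.40

Invert the EOQ relation Q*² = 2DS/H.
From Q* = √(2DS/H): H = 2DS / Q*² = 2 × 12,000 × 95.5 / 399² = 14.3969.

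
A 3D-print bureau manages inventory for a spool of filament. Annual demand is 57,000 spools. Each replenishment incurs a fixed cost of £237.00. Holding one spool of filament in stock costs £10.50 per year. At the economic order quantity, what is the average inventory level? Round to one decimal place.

Average inventory ≈ 802.1 spools

The optimal lot size = √(2DS/H) = √(2 × 57,000 × 237 / 10.5) ≈ 1604.10.
Average inventory = Q*/2 ≈ 1604.10 / 2 = 802.051.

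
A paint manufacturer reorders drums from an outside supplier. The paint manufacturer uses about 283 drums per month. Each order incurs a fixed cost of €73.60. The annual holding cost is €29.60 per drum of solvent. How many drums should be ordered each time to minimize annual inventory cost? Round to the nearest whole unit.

Q* ≈ 130 drums

Annual demand D = 283 × 12 = 3,396.
EOQ = √(2DS / H) = √(2 × 3,396 × 73.6 / 29.6).
= √(499,891.2 / 29.6) = √16,888.2162 ≈ 129.955.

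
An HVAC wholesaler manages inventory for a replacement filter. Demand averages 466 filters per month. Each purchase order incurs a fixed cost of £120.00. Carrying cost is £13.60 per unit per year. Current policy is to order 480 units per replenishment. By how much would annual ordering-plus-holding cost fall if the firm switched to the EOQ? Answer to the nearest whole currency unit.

Annual demand D = 466 × 12 = 5,592.
EOQ = √(2DS/H) = √(2 × 5,592 × 120 / 13.6) ≈ 314.14.
Cost at Q* = (D/Q*)S + (Q*/2)H = √(2DSH) ≈ £4,272.27.
Cost at Q = 480: (5,592/480)×120 + (480/2)×13.6 = £1,398.00 + £3,264.00 = £4,662.00.
Excess = £4,662.00 − £4,272.27 = £389.73.

Extra cost ≈ £390 per year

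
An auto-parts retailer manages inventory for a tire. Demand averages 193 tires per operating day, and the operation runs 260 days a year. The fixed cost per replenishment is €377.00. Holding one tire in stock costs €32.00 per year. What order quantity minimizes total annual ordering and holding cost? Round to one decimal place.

Annual demand D = 193 × 260 = 50,180.
EOQ = √(2DS / H) = √(2 × 50,180 × 377 / 32).
= √(37,835,720 / 32) = √1,182,366.25 ≈ 1087.367.

Q* ≈ 1,087.4 tires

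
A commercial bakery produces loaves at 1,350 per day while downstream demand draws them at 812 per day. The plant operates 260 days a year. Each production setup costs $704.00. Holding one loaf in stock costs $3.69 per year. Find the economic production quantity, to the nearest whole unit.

Q* ≈ 14,218 loaves

Annual demand D = 812 × 260 = 211,120.
Production build-up factor (1 − d/p) = 1 − 812/1,350 = 0.3985.
Q* = √(2DS / (H(1 − d/p))) = √(2 × 211,120 × 704 / (3.69 × 0.3985)).
= √(297,256,960 / 1.4705) ≈ 14217.675.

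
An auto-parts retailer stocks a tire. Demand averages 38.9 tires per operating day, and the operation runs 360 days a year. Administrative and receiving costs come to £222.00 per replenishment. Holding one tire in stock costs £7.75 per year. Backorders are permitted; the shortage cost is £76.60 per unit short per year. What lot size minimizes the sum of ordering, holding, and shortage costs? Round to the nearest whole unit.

Q* ≈ 940 tires

Annual demand D = 38.9 × 360 = 14,004.
With planned backorders, Q* = √(2DS/H) · √((H+B)/B).
√(2DS/H) = √(2 × 14,004 × 222 / 7.75) = 895.708.
√((H+B)/B) = √((7.75+76.6)/76.6) = 1.0494.
Q* ≈ 939.929.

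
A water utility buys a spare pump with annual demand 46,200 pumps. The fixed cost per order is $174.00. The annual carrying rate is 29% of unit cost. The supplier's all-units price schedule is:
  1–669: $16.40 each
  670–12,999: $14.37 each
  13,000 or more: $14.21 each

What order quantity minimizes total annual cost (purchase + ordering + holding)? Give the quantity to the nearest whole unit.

Holding cost per unit per year at price C is H = 0.29·C.
Evaluate total cost at each tier's feasible EOQ or, if the EOQ is below the tier, at the tier's minimum quantity.
Tier 1 ($16.40): EOQ = 1838.6 exceeds tier's upper bound 669, so this tier is dominated.
EOQ at $14.37 = 1964.2 (feasible in tier 2): TC = 46,200×$14.37 + (46,200/1964.2)×174 + (1964.2/2)×0.29×$14.37 = $672,079.36.
EOQ at $14.21 = 1975.2 < 13000, so use break Q=13000: TC = 46,200×$14.21 + (46,200/13000.0)×174 + (13000.0/2)×0.29×$14.21 = $683,906.22.
Lowest total cost is $672,079.36 at Q = 1964.2.

Q* ≈ 1,964 pumps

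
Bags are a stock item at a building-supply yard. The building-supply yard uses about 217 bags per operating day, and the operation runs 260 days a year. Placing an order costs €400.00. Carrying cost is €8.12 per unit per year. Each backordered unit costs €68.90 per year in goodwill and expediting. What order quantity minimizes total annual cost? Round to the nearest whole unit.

Q* ≈ 2,493 bags

Annual demand D = 217 × 260 = 56,420.
With planned backorders, Q* = √(2DS/H) · √((H+B)/B).
√(2DS/H) = √(2 × 56,420 × 400 / 8.12) = 2357.673.
√((H+B)/B) = √((8.12+68.9)/68.9) = 1.0573.
Q* ≈ 2492.732.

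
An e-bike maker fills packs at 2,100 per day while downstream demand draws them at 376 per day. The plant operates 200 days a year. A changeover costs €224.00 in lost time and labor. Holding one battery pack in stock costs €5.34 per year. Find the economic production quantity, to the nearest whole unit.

Q* ≈ 2,772 packs

Annual demand D = 376 × 200 = 75,200.
Production build-up factor (1 − d/p) = 1 − 376/2,100 = 0.8210.
Q* = √(2DS / (H(1 − d/p))) = √(2 × 75,200 × 224 / (5.34 × 0.8210)).
= √(33,689,600 / 4.3839) ≈ 2772.160.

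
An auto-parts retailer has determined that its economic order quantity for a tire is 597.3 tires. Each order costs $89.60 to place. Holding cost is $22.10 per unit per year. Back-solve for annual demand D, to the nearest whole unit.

Invert the EOQ relation Q*² = 2DS/H.
From Q* = √(2DS/H): D = Q*²H / (2S) = 597.3² × 22.1 / (2 × 89.6) = 43998.645.

D ≈ 43,999 tires per year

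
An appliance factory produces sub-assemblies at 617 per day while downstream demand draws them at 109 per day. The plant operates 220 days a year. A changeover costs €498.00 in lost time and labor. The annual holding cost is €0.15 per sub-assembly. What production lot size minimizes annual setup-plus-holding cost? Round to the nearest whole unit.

Q* ≈ 13,907 sub-assemblies

Annual demand D = 109 × 220 = 23,980.
Production build-up factor (1 − d/p) = 1 − 109/617 = 0.8233.
Q* = √(2DS / (H(1 − d/p))) = √(2 × 23,980 × 498 / (0.15 × 0.8233)).
= √(23,884,080 / 0.1235) ≈ 13906.549.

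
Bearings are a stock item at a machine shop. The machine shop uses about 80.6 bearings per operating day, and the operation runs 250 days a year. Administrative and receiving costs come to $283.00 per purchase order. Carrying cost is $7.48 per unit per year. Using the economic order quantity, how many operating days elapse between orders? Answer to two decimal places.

Annual demand D = 80.6 × 250 = 20,150.
EOQ = √(2DS/H) = √(2 × 20,150 × 283 / 7.48) ≈ 1234.80.
Cycle time = Q*/D × 250 = 1234.80 / 20,150 × 250 ≈ 15.320 days.

T ≈ 15.32 days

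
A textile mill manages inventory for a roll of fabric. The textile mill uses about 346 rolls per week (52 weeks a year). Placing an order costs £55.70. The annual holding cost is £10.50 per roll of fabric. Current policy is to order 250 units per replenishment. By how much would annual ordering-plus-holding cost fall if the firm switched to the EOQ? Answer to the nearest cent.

Extra cost ≈ £733.61 per year

Annual demand D = 346 × 52 = 17,992.
EOQ = √(2DS/H) = √(2 × 17,992 × 55.7 / 10.5) ≈ 436.91.
Cost at Q* = (D/Q*)S + (Q*/2)H = √(2DSH) ≈ £4,587.51.
Cost at Q = 250: (17,992/250)×55.7 + (250/2)×10.5 = £4,008.62 + £1,312.50 = £5,321.12.
Excess = £5,321.12 − £4,587.51 = £733.61.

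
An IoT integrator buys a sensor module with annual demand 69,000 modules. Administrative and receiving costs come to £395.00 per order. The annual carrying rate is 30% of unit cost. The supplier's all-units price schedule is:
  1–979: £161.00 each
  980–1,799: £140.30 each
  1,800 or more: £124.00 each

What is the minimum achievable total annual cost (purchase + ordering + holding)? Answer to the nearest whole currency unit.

TC* ≈ £8,604,622

Holding cost per unit per year at price C is H = 0.30·C.
Evaluate total cost at each tier's feasible EOQ or, if the EOQ is below the tier, at the tier's minimum quantity.
Tier 1 (£161.00): EOQ = 1062.3 exceeds tier's upper bound 979, so this tier is dominated.
EOQ at £140.30 = 1138.0 (feasible in tier 2): TC = 69,000×£140.30 + (69,000/1138.0)×395 + (1138.0/2)×0.30×£140.30 = £9,728,599.12.
EOQ at £124.00 = 1210.5 < 1800, so use break Q=1800: TC = 69,000×£124.00 + (69,000/1800.0)×395 + (1800.0/2)×0.30×£124.00 = £8,604,621.67.
Lowest total cost among the candidates is at Q = 1800.0.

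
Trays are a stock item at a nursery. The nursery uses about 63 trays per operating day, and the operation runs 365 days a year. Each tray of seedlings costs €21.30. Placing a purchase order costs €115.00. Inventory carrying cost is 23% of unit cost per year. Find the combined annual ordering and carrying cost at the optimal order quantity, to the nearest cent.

TC* ≈ €5,090.19

Annual demand D = 63 × 365 = 22,995.
Holding cost H = 0.23 × €21.30 = €4.8990 per unit per year.
The optimal lot size = √(2DS/H) = √(2 × 22,995 × 115 / 4.899) ≈ 1039.03.
At the optimum the two cost components are equal, so total cost = 2·(Q*/2)H = Q*·H.
Minimum total = √(2DSH) = √(2 × 22,995 × 115 × 4.899) ≈ 5090.194.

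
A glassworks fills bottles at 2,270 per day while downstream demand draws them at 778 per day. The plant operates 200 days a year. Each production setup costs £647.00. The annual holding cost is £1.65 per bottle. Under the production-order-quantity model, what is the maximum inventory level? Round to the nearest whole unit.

Annual demand D = 778 × 200 = 155,600.
Production build-up factor (1 − d/p) = 1 − 778/2,270 = 0.6573.
Q* = √(2DS / (H(1 − d/p))) = √(2 × 155,600 × 647 / (1.65 × 0.6573)).
= √(201,346,400 / 1.0845) ≈ 13625.689.
Maximum inventory = Q*(1 − d/p) = 13625.689 × 0.6573 ≈ 8955.739.

I_max ≈ 8,956 bottles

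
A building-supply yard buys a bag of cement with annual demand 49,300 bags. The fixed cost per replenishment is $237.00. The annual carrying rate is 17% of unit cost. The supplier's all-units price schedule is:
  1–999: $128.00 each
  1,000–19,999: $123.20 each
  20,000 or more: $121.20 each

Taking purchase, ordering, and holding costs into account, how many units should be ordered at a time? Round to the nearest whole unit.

Holding cost per unit per year at price C is H = 0.17·C.
Evaluate total cost at each tier's feasible EOQ or, if the EOQ is below the tier, at the tier's minimum quantity.
Tier 1 ($128.00): EOQ = 1036.3 exceeds tier's upper bound 999, so this tier is dominated.
EOQ at $123.20 = 1056.3 (feasible in tier 2): TC = 49,300×$123.20 + (49,300/1056.3)×237 + (1056.3/2)×0.17×$123.20 = $6,095,882.92.
EOQ at $121.20 = 1065.0 < 20000, so use break Q=20000: TC = 49,300×$121.20 + (49,300/20000.0)×237 + (20000.0/2)×0.17×$121.20 = $6,181,784.21.
Lowest total cost is $6,095,882.92 at Q = 1056.3.

Q* ≈ 1,056 bags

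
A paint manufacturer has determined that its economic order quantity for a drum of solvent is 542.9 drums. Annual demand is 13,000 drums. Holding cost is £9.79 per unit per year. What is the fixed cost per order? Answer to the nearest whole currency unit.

Squaring Q* = √(2DS/H) gives Q*² = 2DS/H.
From Q* = √(2DS/H): S = Q*²H / (2D) = 542.9² × 9.79 / (2 × 13,000) = 110.9811.

S ≈ £111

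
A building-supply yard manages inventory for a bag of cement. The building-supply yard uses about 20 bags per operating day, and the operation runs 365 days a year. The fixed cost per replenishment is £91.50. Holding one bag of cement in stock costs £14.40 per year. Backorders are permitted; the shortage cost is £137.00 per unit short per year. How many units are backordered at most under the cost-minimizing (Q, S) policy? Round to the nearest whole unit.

S* ≈ 30 bags

Annual demand D = 20 × 365 = 7,300.
With planned backorders, Q* = √(2DS/H) · √((H+B)/B).
√(2DS/H) = √(2 × 7,300 × 91.5 / 14.4) = 304.583.
√((H+B)/B) = √((14.4+137)/137) = 1.0512.
Q* ≈ 320.190.
S* = Q* · H/(H+B) = 320.190 × 14.4/151.4 ≈ 30.454.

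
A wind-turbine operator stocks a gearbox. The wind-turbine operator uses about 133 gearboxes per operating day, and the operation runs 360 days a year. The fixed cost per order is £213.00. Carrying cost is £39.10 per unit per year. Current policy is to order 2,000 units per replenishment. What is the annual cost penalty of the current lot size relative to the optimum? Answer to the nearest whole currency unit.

Extra cost ≈ £15,959 per year

Annual demand D = 133 × 360 = 47,880.
EOQ = √(2DS/H) = √(2 × 47,880 × 213 / 39.1) ≈ 722.26.
Cost at Q* = (D/Q*)S + (Q*/2)H = √(2DSH) ≈ £28,240.36.
Cost at Q = 2,000: (47,880/2,000)×213 + (2,000/2)×39.1 = £5,099.22 + £39,100.00 = £44,199.22.
Excess = £44,199.22 − £28,240.36 = £15,958.86.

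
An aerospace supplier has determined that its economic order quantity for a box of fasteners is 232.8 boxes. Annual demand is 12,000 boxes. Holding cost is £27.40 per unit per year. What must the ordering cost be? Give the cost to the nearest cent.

Invert the EOQ relation Q*² = 2DS/H.
From Q* = √(2DS/H): S = Q*²H / (2D) = 232.8² × 27.4 / (2 × 12,000) = 61.8736.

S ≈ £61.87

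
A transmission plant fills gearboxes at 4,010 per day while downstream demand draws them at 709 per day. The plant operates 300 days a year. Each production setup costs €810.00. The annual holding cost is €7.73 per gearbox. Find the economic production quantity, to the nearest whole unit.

Annual demand D = 709 × 300 = 212,700.
Production build-up factor (1 − d/p) = 1 − 709/4,010 = 0.8232.
Q* = √(2DS / (H(1 − d/p))) = √(2 × 212,700 × 810 / (7.73 × 0.8232)).
= √(344,574,000 / 6.3633) ≈ 7358.697.

Q* ≈ 7,359 gearboxes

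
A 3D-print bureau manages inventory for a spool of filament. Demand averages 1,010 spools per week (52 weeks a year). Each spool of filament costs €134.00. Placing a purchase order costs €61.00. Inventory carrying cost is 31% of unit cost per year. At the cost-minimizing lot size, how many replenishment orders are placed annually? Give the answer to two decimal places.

Annual demand D = 1,010 × 52 = 52,520.
Holding cost H = 0.31 × €134.00 = €41.5400 per unit per year.
The optimal lot size = √(2DS/H) = √(2 × 52,520 × 61 / 41.54) ≈ 392.74.
Orders per year = D / Q* = 52,520 / 392.74 ≈ 133.726.

N ≈ 133.73 orders per year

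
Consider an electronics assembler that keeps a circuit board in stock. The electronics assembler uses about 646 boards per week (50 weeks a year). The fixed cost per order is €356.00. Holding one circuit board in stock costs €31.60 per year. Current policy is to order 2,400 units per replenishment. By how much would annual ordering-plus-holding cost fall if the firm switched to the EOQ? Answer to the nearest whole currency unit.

Extra cost ≈ €15,753 per year

Annual demand D = 646 × 50 = 32,300.
EOQ = √(2DS/H) = √(2 × 32,300 × 356 / 31.6) ≈ 853.10.
Cost at Q* = (D/Q*)S + (Q*/2)H = √(2DSH) ≈ €26,957.82.
Cost at Q = 2,400: (32,300/2,400)×356 + (2,400/2)×31.6 = €4,791.17 + €37,920.00 = €42,711.17.
Excess = €42,711.17 − €26,957.82 = €15,753.34.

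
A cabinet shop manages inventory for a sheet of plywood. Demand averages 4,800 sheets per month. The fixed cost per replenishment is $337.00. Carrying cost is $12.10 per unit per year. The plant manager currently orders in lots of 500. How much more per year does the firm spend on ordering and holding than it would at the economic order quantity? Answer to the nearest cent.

Annual demand D = 4,800 × 12 = 57,600.
EOQ = √(2DS/H) = √(2 × 57,600 × 337 / 12.1) ≈ 1791.22.
Cost at Q* = (D/Q*)S + (Q*/2)H = √(2DSH) ≈ $21,673.74.
Cost at Q = 500: (57,600/500)×337 + (500/2)×12.1 = $38,822.40 + $3,025.00 = $41,847.40.
Excess = $41,847.40 − $21,673.74 = $20,173.66.

Extra cost ≈ $20,173.66 per year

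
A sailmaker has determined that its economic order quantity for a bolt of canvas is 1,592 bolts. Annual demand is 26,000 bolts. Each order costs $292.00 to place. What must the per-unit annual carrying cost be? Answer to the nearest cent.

Squaring Q* = √(2DS/H) gives Q*² = 2DS/H.
From Q* = √(2DS/H): H = 2DS / Q*² = 2 × 26,000 × 292 / 1,592² = 5.9910.

H ≈ $5.99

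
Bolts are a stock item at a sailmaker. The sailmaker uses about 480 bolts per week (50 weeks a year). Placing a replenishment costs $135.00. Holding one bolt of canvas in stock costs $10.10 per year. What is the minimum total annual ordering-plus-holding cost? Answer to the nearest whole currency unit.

Annual demand D = 480 × 50 = 24,000.
Q* = √(2DS/H) = √(2 × 24,000 × 135 / 10.1) ≈ 800.99.
At Q*, ordering cost (D/Q*)S equals holding cost (Q*/2)H, each = √(DSH/2).
Minimum total = √(2DSH) = √(2 × 24,000 × 135 × 10.1) ≈ 8089.994.

TC* ≈ $8,090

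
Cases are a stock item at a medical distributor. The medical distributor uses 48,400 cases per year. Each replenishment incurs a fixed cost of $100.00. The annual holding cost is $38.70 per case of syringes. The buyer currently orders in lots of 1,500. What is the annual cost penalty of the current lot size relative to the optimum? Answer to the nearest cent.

EOQ = √(2DS/H) = √(2 × 48,400 × 100 / 38.7) ≈ 500.13.
Cost at Q* = (D/Q*)S + (Q*/2)H = √(2DSH) ≈ $19,355.00.
Cost at Q = 1,500: (48,400/1,500)×100 + (1,500/2)×38.7 = $3,226.67 + $29,025.00 = $32,251.67.
Excess = $32,251.67 − $19,355.00 = $12,896.67.

Extra cost ≈ $12,896.67 per year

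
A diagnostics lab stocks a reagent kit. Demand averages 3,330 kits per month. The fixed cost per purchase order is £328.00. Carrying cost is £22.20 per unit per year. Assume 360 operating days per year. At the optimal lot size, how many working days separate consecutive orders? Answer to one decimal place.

T ≈ 9.8 days

Annual demand D = 3,330 × 12 = 39,960.
EOQ = √(2DS/H) = √(2 × 39,960 × 328 / 22.2) ≈ 1086.65.
Cycle time = Q*/D × 360 = 1086.65 / 39,960 × 360 ≈ 9.790 days.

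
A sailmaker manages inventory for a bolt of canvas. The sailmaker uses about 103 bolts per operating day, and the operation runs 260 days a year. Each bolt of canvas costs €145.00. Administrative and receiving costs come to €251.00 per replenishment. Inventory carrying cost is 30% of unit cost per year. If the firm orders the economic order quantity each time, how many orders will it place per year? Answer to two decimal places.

Annual demand D = 103 × 260 = 26,780.
Holding cost H = 0.30 × €145.00 = €43.5000 per unit per year.
EOQ = √(2DS/H) = √(2 × 26,780 × 251 / 43.5) ≈ 555.92.
Orders per year = D / Q* = 26,780 / 555.92 ≈ 48.172.

N ≈ 48.17 orders per year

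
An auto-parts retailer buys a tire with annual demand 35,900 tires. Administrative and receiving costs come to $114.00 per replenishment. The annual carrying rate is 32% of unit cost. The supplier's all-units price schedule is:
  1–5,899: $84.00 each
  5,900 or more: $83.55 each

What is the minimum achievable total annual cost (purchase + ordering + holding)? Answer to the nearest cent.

Holding cost per unit per year at price C is H = 0.32·C.
For each price level, check whether its EOQ is feasible; otherwise the best quantity at that price is the breakpoint.
EOQ at $84.00 = 551.8 (feasible in tier 1): TC = 35,900×$84.00 + (35,900/551.8)×114 + (551.8/2)×0.32×$84.00 = $3,030,433.01.
EOQ at $83.55 = 553.3 < 5900, so use break Q=5900: TC = 35,900×$83.55 + (35,900/5900.0)×114 + (5900.0/2)×0.32×$83.55 = $3,079,009.86.
Lowest total cost among the candidates is at Q = 551.8.

TC* ≈ $3,030,433.01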